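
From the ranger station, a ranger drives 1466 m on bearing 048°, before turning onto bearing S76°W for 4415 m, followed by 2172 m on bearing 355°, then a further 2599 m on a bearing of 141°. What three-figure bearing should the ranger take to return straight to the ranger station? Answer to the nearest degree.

092°

Leg 1 (048°, 1466 m): east 1466 sin 48° = 1089.45, north 1466 cos 48° = 980.95
Leg 2 (S76°W, 4415 m): east 4415 sin 256° = -4283.86, north 4415 cos 256° = -1068.09
Leg 3 (355°, 2172 m): east 2172 sin 355° = -189.30, north 2172 cos 355° = 2163.73
Leg 4 (141°, 2599 m): east 2599 sin 141° = 1635.60, north 2599 cos 141° = -2019.80
Net displacement: -1748.10 east, 56.79 north. Direction back to start is (1748.10, -56.79): bearing = atan2(1748.10, -56.79) mod 360° = 91.86° ≈ 092°.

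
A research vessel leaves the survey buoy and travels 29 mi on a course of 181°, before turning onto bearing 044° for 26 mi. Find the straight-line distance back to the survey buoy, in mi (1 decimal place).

20.3 mi

Leg 1 (181°, 29 mi): east 29 sin 181° = -0.51, north 29 cos 181° = -29.00
Leg 2 (044°, 26 mi): east 26 sin 44° = 18.06, north 26 cos 44° = 18.70
Net: 17.55 east, -10.29 north. Distance = √((17.55)² + (-10.29)²) = 20.350 mi.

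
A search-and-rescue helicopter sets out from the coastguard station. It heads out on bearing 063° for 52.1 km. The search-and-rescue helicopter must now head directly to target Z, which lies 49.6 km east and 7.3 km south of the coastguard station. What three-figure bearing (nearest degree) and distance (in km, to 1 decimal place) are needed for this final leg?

174°, 31.1 km

Leg 1 (063°, 52.1 km): east 52.1 sin 63° = 46.42, north 52.1 cos 63° = 23.65
Current position: (46.42, 23.65). Target: (49.6, -7.3). Remaining: Δeast = 3.18, Δnorth = -30.95.
Bearing = atan2(3.18, -30.95) mod 360° = 174.14°; distance = √((3.18)² + (-30.95)²) = 31.116 km.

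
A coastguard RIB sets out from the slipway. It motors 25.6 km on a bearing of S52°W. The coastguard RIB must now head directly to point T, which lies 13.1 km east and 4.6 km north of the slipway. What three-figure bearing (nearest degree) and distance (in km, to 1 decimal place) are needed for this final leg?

Leg 1 (S52°W, 25.6 km): east 25.6 sin 232° = -20.17, north 25.6 cos 232° = -15.76
Current position: (-20.17, -15.76). Target: (13.1, 4.6). Remaining: Δeast = 33.27, Δnorth = 20.36.
Bearing = atan2(33.27, 20.36) mod 360° = 58.54°; distance = √((33.27)² + (20.36)²) = 39.009 km.

059°, 39.0 km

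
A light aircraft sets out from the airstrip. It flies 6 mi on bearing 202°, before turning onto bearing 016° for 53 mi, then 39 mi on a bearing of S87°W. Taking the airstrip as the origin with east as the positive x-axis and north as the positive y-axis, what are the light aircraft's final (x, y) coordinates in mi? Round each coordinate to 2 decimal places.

(-26.59, 43.34)

Leg 1 (202°, 6 mi): east 6 sin 202° = -2.25, north 6 cos 202° = -5.56
Leg 2 (016°, 53 mi): east 53 sin 16° = 14.61, north 53 cos 16° = 50.95
Leg 3 (S87°W, 39 mi): east 39 sin 267° = -38.95, north 39 cos 267° = -2.04
Summing: -26.59 mi east, 43.34 mi north → (-26.59, 43.34).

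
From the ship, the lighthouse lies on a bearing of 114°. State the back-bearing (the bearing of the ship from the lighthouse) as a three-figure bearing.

294°

Back-bearing = 114° + 180° = 294°.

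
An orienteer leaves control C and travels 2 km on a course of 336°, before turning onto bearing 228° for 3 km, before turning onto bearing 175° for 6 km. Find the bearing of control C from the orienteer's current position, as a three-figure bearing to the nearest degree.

022°

Leg 1 (336°, 2 km): east 2 sin 336° = -0.81, north 2 cos 336° = 1.83
Leg 2 (228°, 3 km): east 3 sin 228° = -2.23, north 3 cos 228° = -2.01
Leg 3 (175°, 6 km): east 6 sin 175° = 0.52, north 6 cos 175° = -5.98
Net displacement: -2.52 east, -6.16 north. Direction back to start is (2.52, 6.16): bearing = atan2(2.52, 6.16) mod 360° = 22.26° ≈ 022°.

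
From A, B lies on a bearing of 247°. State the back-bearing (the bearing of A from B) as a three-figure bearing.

067°

Back-bearing = 247° − 180° = 067°.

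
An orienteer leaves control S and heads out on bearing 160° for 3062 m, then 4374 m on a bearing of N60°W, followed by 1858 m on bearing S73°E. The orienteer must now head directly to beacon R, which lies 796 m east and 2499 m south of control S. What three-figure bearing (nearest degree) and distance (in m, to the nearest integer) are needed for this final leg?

126°, 2168 m

Leg 1 (160°, 3062 m): east 3062 sin 160° = 1047.27, north 3062 cos 160° = -2877.34
Leg 2 (N60°W, 4374 m): east 4374 sin 300° = -3788.00, north 4374 cos 300° = 2187.00
Leg 3 (S73°E, 1858 m): east 1858 sin 107° = 1776.81, north 1858 cos 107° = -543.23
Current position: (-963.92, -1233.57). Target: (796, -2499). Remaining: Δeast = 1759.92, Δnorth = -1265.43.
Bearing = atan2(1759.92, -1265.43) mod 360° = 125.72°; distance = √((1759.92)² + (-1265.43)²) = 2167.631 m.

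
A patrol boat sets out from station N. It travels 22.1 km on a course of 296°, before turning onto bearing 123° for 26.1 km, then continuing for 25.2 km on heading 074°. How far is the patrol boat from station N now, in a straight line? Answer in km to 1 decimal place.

26.4 km

Leg 1 (296°, 22.1 km): east 22.1 sin 296° = -19.86, north 22.1 cos 296° = 9.69
Leg 2 (123°, 26.1 km): east 26.1 sin 123° = 21.89, north 26.1 cos 123° = -14.22
Leg 3 (074°, 25.2 km): east 25.2 sin 74° = 24.22, north 25.2 cos 74° = 6.95
Net: 26.25 east, 2.42 north. Distance = √((26.25)² + (2.42)²) = 26.361 km.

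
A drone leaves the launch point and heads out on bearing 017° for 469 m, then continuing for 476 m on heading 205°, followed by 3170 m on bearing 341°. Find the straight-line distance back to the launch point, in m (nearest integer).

3207 m

Leg 1 (017°, 469 m): east 469 sin 17° = 137.12, north 469 cos 17° = 448.51
Leg 2 (205°, 476 m): east 476 sin 205° = -201.17, north 476 cos 205° = -431.40
Leg 3 (341°, 3170 m): east 3170 sin 341° = -1032.05, north 3170 cos 341° = 2997.29
Net: -1096.10 east, 3014.40 north. Distance = √((-1096.10)² + (3014.40)²) = 3207.495 m.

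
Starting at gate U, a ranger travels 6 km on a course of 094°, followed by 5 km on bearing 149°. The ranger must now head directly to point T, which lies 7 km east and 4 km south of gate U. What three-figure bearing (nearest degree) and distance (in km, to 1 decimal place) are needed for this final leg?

294°, 1.7 km

Leg 1 (094°, 6 km): east 6 sin 94° = 5.99, north 6 cos 94° = -0.42
Leg 2 (149°, 5 km): east 5 sin 149° = 2.58, north 5 cos 149° = -4.29
Current position: (8.56, -4.70). Target: (7, -4). Remaining: Δeast = -1.56, Δnorth = 0.70.
Bearing = atan2(-1.56, 0.70) mod 360° = 294.29°; distance = √((-1.56)² + (0.70)²) = 1.712 km.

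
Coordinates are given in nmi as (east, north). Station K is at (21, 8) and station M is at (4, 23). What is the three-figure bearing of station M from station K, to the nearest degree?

311°

Δeast = 4 − 21 = -17.00; Δnorth = 23 − 8 = 15.00.
Bearing = atan2(Δeast, Δnorth) mod 360° = 311.42° ≈ 311°.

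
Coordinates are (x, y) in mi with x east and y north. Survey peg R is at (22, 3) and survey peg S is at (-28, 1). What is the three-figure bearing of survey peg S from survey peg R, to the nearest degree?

Δeast = -28 − 22 = -50.00; Δnorth = 1 − 3 = -2.00.
Bearing = atan2(Δeast, Δnorth) mod 360° = 267.71° ≈ 268°.

268°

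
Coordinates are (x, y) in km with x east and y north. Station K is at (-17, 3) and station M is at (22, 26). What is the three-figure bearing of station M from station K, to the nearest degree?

Δeast = 22 − -17 = 39.00; Δnorth = 26 − 3 = 23.00.
Bearing = atan2(Δeast, Δnorth) mod 360° = 59.47° ≈ 059°.

059°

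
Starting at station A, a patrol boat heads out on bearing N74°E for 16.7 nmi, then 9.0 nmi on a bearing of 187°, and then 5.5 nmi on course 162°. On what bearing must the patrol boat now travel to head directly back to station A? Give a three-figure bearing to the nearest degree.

Leg 1 (N74°E, 16.7 nmi): east 16.7 sin 74° = 16.05, north 16.7 cos 74° = 4.60
Leg 2 (187°, 9.0 nmi): east 9.0 sin 187° = -1.10, north 9.0 cos 187° = -8.93
Leg 3 (162°, 5.5 nmi): east 5.5 sin 162° = 1.70, north 5.5 cos 162° = -5.23
Net displacement: 16.66 east, -9.56 north. Direction back to start is (-16.66, 9.56): bearing = atan2(-16.66, 9.56) mod 360° = 299.86° ≈ 300°.

300°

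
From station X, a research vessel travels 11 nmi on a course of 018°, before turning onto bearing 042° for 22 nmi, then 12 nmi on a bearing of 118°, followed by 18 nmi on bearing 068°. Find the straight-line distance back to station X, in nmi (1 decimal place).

53.3 nmi

Leg 1 (018°, 11 nmi): east 11 sin 18° = 3.40, north 11 cos 18° = 10.46
Leg 2 (042°, 22 nmi): east 22 sin 42° = 14.72, north 22 cos 42° = 16.35
Leg 3 (118°, 12 nmi): east 12 sin 118° = 10.60, north 12 cos 118° = -5.63
Leg 4 (068°, 18 nmi): east 18 sin 68° = 16.69, north 18 cos 68° = 6.74
Net: 45.40 east, 27.92 north. Distance = √((45.40)² + (27.92)²) = 53.302 nmi.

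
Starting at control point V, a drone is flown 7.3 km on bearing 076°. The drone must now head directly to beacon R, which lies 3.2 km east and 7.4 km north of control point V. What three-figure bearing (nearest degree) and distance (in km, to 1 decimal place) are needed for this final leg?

325°, 6.8 km

Leg 1 (076°, 7.3 km): east 7.3 sin 76° = 7.08, north 7.3 cos 76° = 1.77
Current position: (7.08, 1.77). Target: (3.2, 7.4). Remaining: Δeast = -3.88, Δnorth = 5.63.
Bearing = atan2(-3.88, 5.63) mod 360° = 325.42°; distance = √((-3.88)² + (5.63)²) = 6.843 km.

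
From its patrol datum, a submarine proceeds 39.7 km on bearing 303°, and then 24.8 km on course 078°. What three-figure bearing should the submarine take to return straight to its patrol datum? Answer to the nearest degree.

161°

Leg 1 (303°, 39.7 km): east 39.7 sin 303° = -33.30, north 39.7 cos 303° = 21.62
Leg 2 (078°, 24.8 km): east 24.8 sin 78° = 24.26, north 24.8 cos 78° = 5.16
Net displacement: -9.04 east, 26.78 north. Direction back to start is (9.04, -26.78): bearing = atan2(9.04, -26.78) mod 360° = 161.35° ≈ 161°.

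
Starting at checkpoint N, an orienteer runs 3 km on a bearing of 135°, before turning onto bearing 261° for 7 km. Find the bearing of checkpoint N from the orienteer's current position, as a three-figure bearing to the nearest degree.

Leg 1 (135°, 3 km): east 3 sin 135° = 2.12, north 3 cos 135° = -2.12
Leg 2 (261°, 7 km): east 7 sin 261° = -6.91, north 7 cos 261° = -1.10
Net displacement: -4.79 east, -3.22 north. Direction back to start is (4.79, 3.22): bearing = atan2(4.79, 3.22) mod 360° = 56.13° ≈ 056°.

056°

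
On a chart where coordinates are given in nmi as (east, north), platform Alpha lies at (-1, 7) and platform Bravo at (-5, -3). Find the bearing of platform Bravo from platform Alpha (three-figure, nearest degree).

Δeast = -5 − -1 = -4.00; Δnorth = -3 − 7 = -10.00.
Bearing = atan2(Δeast, Δnorth) mod 360° = 201.80° ≈ 202°.

202°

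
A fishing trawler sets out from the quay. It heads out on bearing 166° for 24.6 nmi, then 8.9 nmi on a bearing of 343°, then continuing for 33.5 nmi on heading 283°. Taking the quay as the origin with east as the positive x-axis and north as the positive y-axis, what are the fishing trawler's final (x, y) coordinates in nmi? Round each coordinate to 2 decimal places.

Leg 1 (166°, 24.6 nmi): east 24.6 sin 166° = 5.95, north 24.6 cos 166° = -23.87
Leg 2 (343°, 8.9 nmi): east 8.9 sin 343° = -2.60, north 8.9 cos 343° = 8.51
Leg 3 (283°, 33.5 nmi): east 33.5 sin 283° = -32.64, north 33.5 cos 283° = 7.54
Summing: -29.29 nmi east, -7.82 nmi north → (-29.29, -7.82).

(-29.29, -7.82)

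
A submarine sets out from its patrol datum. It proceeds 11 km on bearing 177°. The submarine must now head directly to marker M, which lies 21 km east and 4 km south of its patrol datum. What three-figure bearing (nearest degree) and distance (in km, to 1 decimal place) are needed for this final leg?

071°, 21.6 km

Leg 1 (177°, 11 km): east 11 sin 177° = 0.58, north 11 cos 177° = -10.98
Current position: (0.58, -10.98). Target: (21, -4). Remaining: Δeast = 20.42, Δnorth = 6.98.
Bearing = atan2(20.42, 6.98) mod 360° = 71.12°; distance = √((20.42)² + (6.98)²) = 21.586 km.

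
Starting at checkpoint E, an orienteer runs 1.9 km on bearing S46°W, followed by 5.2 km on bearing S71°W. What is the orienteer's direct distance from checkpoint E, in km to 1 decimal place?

7.0 km

Leg 1 (S46°W, 1.9 km): east 1.9 sin 226° = -1.37, north 1.9 cos 226° = -1.32
Leg 2 (S71°W, 5.2 km): east 5.2 sin 251° = -4.92, north 5.2 cos 251° = -1.69
Net: -6.28 east, -3.01 north. Distance = √((-6.28)² + (-3.01)²) = 6.968 km.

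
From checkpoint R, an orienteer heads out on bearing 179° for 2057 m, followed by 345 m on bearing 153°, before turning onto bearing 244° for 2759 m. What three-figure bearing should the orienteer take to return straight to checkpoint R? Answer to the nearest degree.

Leg 1 (179°, 2057 m): east 2057 sin 179° = 35.90, north 2057 cos 179° = -2056.69
Leg 2 (153°, 345 m): east 345 sin 153° = 156.63, north 345 cos 153° = -307.40
Leg 3 (244°, 2759 m): east 2759 sin 244° = -2479.77, north 2759 cos 244° = -1209.47
Net displacement: -2287.25 east, -3573.55 north. Direction back to start is (2287.25, 3573.55): bearing = atan2(2287.25, 3573.55) mod 360° = 32.62° ≈ 033°.

033°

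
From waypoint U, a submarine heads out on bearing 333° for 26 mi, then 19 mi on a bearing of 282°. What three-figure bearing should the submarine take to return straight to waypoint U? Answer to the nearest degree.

Leg 1 (333°, 26 mi): east 26 sin 333° = -11.80, north 26 cos 333° = 23.17
Leg 2 (282°, 19 mi): east 19 sin 282° = -18.58, north 19 cos 282° = 3.95
Net displacement: -30.39 east, 27.12 north. Direction back to start is (30.39, -27.12): bearing = atan2(30.39, -27.12) mod 360° = 131.74° ≈ 132°.

132°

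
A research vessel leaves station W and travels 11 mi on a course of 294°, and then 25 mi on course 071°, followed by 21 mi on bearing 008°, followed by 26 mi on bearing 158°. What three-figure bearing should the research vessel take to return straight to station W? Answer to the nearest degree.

250°

Leg 1 (294°, 11 mi): east 11 sin 294° = -10.05, north 11 cos 294° = 4.47
Leg 2 (071°, 25 mi): east 25 sin 71° = 23.64, north 25 cos 71° = 8.14
Leg 3 (008°, 21 mi): east 21 sin 8° = 2.92, north 21 cos 8° = 20.80
Leg 4 (158°, 26 mi): east 26 sin 158° = 9.74, north 26 cos 158° = -24.11
Net displacement: 26.25 east, 9.30 north. Direction back to start is (-26.25, -9.30): bearing = atan2(-26.25, -9.30) mod 360° = 250.49° ≈ 250°.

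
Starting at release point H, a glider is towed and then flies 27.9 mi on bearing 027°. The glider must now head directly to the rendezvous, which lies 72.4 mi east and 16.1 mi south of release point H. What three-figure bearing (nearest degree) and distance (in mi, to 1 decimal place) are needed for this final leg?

Leg 1 (027°, 27.9 mi): east 27.9 sin 27° = 12.67, north 27.9 cos 27° = 24.86
Current position: (12.67, 24.86). Target: (72.4, -16.1). Remaining: Δeast = 59.73, Δnorth = -40.96.
Bearing = atan2(59.73, -40.96) mod 360° = 124.44°; distance = √((59.73)² + (-40.96)²) = 72.428 mi.

124°, 72.4 mi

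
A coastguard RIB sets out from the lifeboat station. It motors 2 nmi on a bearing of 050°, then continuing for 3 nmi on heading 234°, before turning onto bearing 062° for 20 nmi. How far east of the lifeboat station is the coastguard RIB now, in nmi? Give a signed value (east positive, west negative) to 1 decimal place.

Leg 1 (050°, 2 nmi): east 2 sin 50° = 1.53, north 2 cos 50° = 1.29
Leg 2 (234°, 3 nmi): east 3 sin 234° = -2.43, north 3 cos 234° = -1.76
Leg 3 (062°, 20 nmi): east 20 sin 62° = 17.66, north 20 cos 62° = 9.39
Net east component: 16.76 nmi.

16.8 nmi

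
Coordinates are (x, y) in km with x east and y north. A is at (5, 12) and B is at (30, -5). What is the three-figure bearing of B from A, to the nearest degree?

124°

Δeast = 30 − 5 = 25.00; Δnorth = -5 − 12 = -17.00.
Bearing = atan2(Δeast, Δnorth) mod 360° = 124.22° ≈ 124°.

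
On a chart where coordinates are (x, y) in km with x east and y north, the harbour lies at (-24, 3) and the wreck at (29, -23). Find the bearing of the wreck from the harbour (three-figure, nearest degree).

Δeast = 29 − -24 = 53.00; Δnorth = -23 − 3 = -26.00.
Bearing = atan2(Δeast, Δnorth) mod 360° = 116.13° ≈ 116°.

116°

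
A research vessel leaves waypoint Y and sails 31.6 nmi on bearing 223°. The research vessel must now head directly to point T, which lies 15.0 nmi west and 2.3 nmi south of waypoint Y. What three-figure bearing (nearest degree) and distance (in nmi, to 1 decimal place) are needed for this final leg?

Leg 1 (223°, 31.6 nmi): east 31.6 sin 223° = -21.55, north 31.6 cos 223° = -23.11
Current position: (-21.55, -23.11). Target: (-15.0, -2.3). Remaining: Δeast = 6.55, Δnorth = 20.81.
Bearing = atan2(6.55, 20.81) mod 360° = 17.47°; distance = √((6.55)² + (20.81)²) = 21.818 nmi.

017°, 21.8 nmi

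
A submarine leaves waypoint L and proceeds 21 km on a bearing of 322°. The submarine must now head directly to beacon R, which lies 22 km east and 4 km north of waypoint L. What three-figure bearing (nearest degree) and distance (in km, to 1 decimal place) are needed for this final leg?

Leg 1 (322°, 21 km): east 21 sin 322° = -12.93, north 21 cos 322° = 16.55
Current position: (-12.93, 16.55). Target: (22, 4). Remaining: Δeast = 34.93, Δnorth = -12.55.
Bearing = atan2(34.93, -12.55) mod 360° = 109.76°; distance = √((34.93)² + (-12.55)²) = 37.114 km.

110°, 37.1 km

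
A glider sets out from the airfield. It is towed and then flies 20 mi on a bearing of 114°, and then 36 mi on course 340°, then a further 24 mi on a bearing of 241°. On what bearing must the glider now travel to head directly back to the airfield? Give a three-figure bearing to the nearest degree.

133°

Leg 1 (114°, 20 mi): east 20 sin 114° = 18.27, north 20 cos 114° = -8.13
Leg 2 (340°, 36 mi): east 36 sin 340° = -12.31, north 36 cos 340° = 33.83
Leg 3 (241°, 24 mi): east 24 sin 241° = -20.99, north 24 cos 241° = -11.64
Net displacement: -15.03 east, 14.06 north. Direction back to start is (15.03, -14.06): bearing = atan2(15.03, -14.06) mod 360° = 133.08° ≈ 133°.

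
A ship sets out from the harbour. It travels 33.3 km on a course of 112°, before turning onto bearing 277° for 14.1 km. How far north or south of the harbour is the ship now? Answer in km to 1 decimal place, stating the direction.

Leg 1 (112°, 33.3 km): east 33.3 sin 112° = 30.88, north 33.3 cos 112° = -12.47
Leg 2 (277°, 14.1 km): east 14.1 sin 277° = -13.99, north 14.1 cos 277° = 1.72
Net north component: -10.76 km.

10.8 km south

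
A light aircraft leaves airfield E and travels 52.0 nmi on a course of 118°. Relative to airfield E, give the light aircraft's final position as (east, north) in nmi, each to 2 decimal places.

Leg 1 (118°, 52.0 nmi): east 52.0 sin 118° = 45.91, north 52.0 cos 118° = -24.41
Summing: 45.91 nmi east, -24.41 nmi north → (45.91, -24.41).

(45.91, -24.41)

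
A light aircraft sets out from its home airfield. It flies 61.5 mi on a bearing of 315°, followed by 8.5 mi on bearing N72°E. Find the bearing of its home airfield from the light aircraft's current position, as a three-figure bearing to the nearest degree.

Leg 1 (315°, 61.5 mi): east 61.5 sin 315° = -43.49, north 61.5 cos 315° = 43.49
Leg 2 (N72°E, 8.5 mi): east 8.5 sin 72° = 8.08, north 8.5 cos 72° = 2.63
Net displacement: -35.40 east, 46.11 north. Direction back to start is (35.40, -46.11): bearing = atan2(35.40, -46.11) mod 360° = 142.49° ≈ 142°.

142°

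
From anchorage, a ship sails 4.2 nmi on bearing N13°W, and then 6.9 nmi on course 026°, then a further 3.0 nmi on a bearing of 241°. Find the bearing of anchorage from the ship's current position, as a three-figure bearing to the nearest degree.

176°

Leg 1 (N13°W, 4.2 nmi): east 4.2 sin 347° = -0.94, north 4.2 cos 347° = 4.09
Leg 2 (026°, 6.9 nmi): east 6.9 sin 26° = 3.02, north 6.9 cos 26° = 6.20
Leg 3 (241°, 3.0 nmi): east 3.0 sin 241° = -2.62, north 3.0 cos 241° = -1.45
Net displacement: -0.54 east, 8.84 north. Direction back to start is (0.54, -8.84): bearing = atan2(0.54, -8.84) mod 360° = 176.48° ≈ 176°.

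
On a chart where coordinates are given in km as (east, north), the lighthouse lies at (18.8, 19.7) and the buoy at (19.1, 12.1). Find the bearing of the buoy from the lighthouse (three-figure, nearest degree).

178°

Δeast = 19.1 − 18.8 = 0.30; Δnorth = 12.1 − 19.7 = -7.60.
Bearing = atan2(Δeast, Δnorth) mod 360° = 177.74° ≈ 178°.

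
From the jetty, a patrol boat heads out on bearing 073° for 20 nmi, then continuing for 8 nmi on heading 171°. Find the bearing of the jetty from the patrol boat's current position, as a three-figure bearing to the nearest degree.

276°

Leg 1 (073°, 20 nmi): east 20 sin 73° = 19.13, north 20 cos 73° = 5.85
Leg 2 (171°, 8 nmi): east 8 sin 171° = 1.25, north 8 cos 171° = -7.90
Net displacement: 20.38 east, -2.05 north. Direction back to start is (-20.38, 2.05): bearing = atan2(-20.38, 2.05) mod 360° = 275.76° ≈ 276°.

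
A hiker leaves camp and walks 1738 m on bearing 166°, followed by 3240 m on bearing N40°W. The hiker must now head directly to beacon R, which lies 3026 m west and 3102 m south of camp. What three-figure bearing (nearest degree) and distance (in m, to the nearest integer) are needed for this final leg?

199°, 4129 m

Leg 1 (166°, 1738 m): east 1738 sin 166° = 420.46, north 1738 cos 166° = -1686.37
Leg 2 (N40°W, 3240 m): east 3240 sin 320° = -2082.63, north 3240 cos 320° = 2481.98
Current position: (-1662.17, 795.61). Target: (-3026, -3102). Remaining: Δeast = -1363.83, Δnorth = -3897.61.
Bearing = atan2(-1363.83, -3897.61) mod 360° = 199.29°; distance = √((-1363.83)² + (-3897.61)²) = 4129.333 m.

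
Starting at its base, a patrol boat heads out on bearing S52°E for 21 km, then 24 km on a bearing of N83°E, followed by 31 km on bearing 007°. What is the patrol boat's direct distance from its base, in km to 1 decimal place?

48.8 km

Leg 1 (S52°E, 21 km): east 21 sin 128° = 16.55, north 21 cos 128° = -12.93
Leg 2 (N83°E, 24 km): east 24 sin 83° = 23.82, north 24 cos 83° = 2.92
Leg 3 (007°, 31 km): east 31 sin 7° = 3.78, north 31 cos 7° = 30.77
Net: 44.15 east, 20.76 north. Distance = √((44.15)² + (20.76)²) = 48.787 km.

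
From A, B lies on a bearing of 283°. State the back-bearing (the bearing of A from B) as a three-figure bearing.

Back-bearing = 283° − 180° = 103°.

103°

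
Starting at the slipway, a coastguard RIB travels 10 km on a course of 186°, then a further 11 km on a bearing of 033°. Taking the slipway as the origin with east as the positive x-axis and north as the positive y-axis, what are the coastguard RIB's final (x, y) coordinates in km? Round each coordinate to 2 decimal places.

Leg 1 (186°, 10 km): east 10 sin 186° = -1.05, north 10 cos 186° = -9.95
Leg 2 (033°, 11 km): east 11 sin 33° = 5.99, north 11 cos 33° = 9.23
Summing: 4.95 km east, -0.72 km north → (4.95, -0.72).

(4.95, -0.72)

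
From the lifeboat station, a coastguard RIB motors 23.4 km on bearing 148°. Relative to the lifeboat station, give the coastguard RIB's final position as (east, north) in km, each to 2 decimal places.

(12.40, -19.84)

Leg 1 (148°, 23.4 km): east 23.4 sin 148° = 12.40, north 23.4 cos 148° = -19.84
Summing: 12.40 km east, -19.84 km north → (12.40, -19.84).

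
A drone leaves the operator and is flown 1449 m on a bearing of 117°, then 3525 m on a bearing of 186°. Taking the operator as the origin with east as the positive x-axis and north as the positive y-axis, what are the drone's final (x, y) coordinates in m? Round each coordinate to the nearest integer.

(923, -4164)

Leg 1 (117°, 1449 m): east 1449 sin 117° = 1291.07, north 1449 cos 117° = -657.83
Leg 2 (186°, 3525 m): east 3525 sin 186° = -368.46, north 3525 cos 186° = -3505.69
Summing: 922.61 m east, -4163.52 m north → (923, -4164).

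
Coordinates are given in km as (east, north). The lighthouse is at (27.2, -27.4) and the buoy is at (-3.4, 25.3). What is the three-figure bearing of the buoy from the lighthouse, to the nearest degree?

Δeast = -3.4 − 27.2 = -30.60; Δnorth = 25.3 − -27.4 = 52.70.
Bearing = atan2(Δeast, Δnorth) mod 360° = 329.86° ≈ 330°.

330°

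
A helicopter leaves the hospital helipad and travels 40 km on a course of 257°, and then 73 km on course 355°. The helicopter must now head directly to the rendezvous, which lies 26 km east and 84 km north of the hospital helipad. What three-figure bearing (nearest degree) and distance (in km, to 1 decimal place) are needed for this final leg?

Leg 1 (257°, 40 km): east 40 sin 257° = -38.97, north 40 cos 257° = -9.00
Leg 2 (355°, 73 km): east 73 sin 355° = -6.36, north 73 cos 355° = 72.72
Current position: (-45.34, 63.72). Target: (26, 84). Remaining: Δeast = 71.34, Δnorth = 20.28.
Bearing = atan2(71.34, 20.28) mod 360° = 74.13°; distance = √((71.34)² + (20.28)²) = 74.163 km.

074°, 74.2 km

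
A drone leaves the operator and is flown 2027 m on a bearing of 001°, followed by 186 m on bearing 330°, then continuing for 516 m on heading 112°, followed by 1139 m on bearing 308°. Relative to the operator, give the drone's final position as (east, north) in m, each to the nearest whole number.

(-477, 2696)

Leg 1 (001°, 2027 m): east 2027 sin 1° = 35.38, north 2027 cos 1° = 2026.69
Leg 2 (330°, 186 m): east 186 sin 330° = -93.00, north 186 cos 330° = 161.08
Leg 3 (112°, 516 m): east 516 sin 112° = 478.43, north 516 cos 112° = -193.30
Leg 4 (308°, 1139 m): east 1139 sin 308° = -897.54, north 1139 cos 308° = 701.24
Summing: -476.74 m east, 2695.71 m north → (-477, 2696).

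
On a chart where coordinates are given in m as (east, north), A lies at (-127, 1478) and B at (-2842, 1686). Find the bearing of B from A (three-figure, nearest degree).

274°

Δeast = -2842 − -127 = -2715.00; Δnorth = 1686 − 1478 = 208.00.
Bearing = atan2(Δeast, Δnorth) mod 360° = 274.38° ≈ 274°.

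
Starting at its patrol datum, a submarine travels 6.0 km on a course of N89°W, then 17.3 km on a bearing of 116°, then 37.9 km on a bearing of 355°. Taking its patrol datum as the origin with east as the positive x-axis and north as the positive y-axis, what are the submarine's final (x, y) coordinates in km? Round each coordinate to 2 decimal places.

(6.25, 30.28)

Leg 1 (N89°W, 6.0 km): east 6.0 sin 271° = -6.00, north 6.0 cos 271° = 0.10
Leg 2 (116°, 17.3 km): east 17.3 sin 116° = 15.55, north 17.3 cos 116° = -7.58
Leg 3 (355°, 37.9 km): east 37.9 sin 355° = -3.30, north 37.9 cos 355° = 37.76
Summing: 6.25 km east, 30.28 km north → (6.25, 30.28).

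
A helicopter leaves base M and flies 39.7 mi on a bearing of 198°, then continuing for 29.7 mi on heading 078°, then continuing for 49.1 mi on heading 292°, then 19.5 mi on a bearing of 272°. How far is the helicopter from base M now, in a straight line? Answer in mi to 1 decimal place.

Leg 1 (198°, 39.7 mi): east 39.7 sin 198° = -12.27, north 39.7 cos 198° = -37.76
Leg 2 (078°, 29.7 mi): east 29.7 sin 78° = 29.05, north 29.7 cos 78° = 6.17
Leg 3 (292°, 49.1 mi): east 49.1 sin 292° = -45.52, north 49.1 cos 292° = 18.39
Leg 4 (272°, 19.5 mi): east 19.5 sin 272° = -19.49, north 19.5 cos 272° = 0.68
Net: -48.23 east, -12.51 north. Distance = √((-48.23)² + (-12.51)²) = 49.825 mi.

49.8 mi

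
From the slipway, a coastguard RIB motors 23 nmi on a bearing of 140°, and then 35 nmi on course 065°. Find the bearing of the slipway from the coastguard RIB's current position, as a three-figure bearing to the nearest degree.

273°

Leg 1 (140°, 23 nmi): east 23 sin 140° = 14.78, north 23 cos 140° = -17.62
Leg 2 (065°, 35 nmi): east 35 sin 65° = 31.72, north 35 cos 65° = 14.79
Net displacement: 46.50 east, -2.83 north. Direction back to start is (-46.50, 2.83): bearing = atan2(-46.50, 2.83) mod 360° = 273.48° ≈ 273°.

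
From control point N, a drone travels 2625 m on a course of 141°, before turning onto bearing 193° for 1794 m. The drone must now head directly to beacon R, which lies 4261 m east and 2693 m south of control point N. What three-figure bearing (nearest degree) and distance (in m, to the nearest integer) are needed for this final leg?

Leg 1 (141°, 2625 m): east 2625 sin 141° = 1651.97, north 2625 cos 141° = -2040.01
Leg 2 (193°, 1794 m): east 1794 sin 193° = -403.56, north 1794 cos 193° = -1748.02
Current position: (1248.40, -3788.03). Target: (4261, -2693). Remaining: Δeast = 3012.60, Δnorth = 1095.03.
Bearing = atan2(3012.60, 1095.03) mod 360° = 70.02°; distance = √((3012.60)² + (1095.03)²) = 3205.436 m.

070°, 3205 m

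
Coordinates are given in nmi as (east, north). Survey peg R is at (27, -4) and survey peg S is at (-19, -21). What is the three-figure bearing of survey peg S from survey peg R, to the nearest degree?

250°

Δeast = -19 − 27 = -46.00; Δnorth = -21 − -4 = -17.00.
Bearing = atan2(Δeast, Δnorth) mod 360° = 249.72° ≈ 250°.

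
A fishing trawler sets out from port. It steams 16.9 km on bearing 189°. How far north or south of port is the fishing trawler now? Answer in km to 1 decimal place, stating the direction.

16.7 km south

Leg 1 (189°, 16.9 km): east 16.9 sin 189° = -2.64, north 16.9 cos 189° = -16.69
Net north component: -16.69 km.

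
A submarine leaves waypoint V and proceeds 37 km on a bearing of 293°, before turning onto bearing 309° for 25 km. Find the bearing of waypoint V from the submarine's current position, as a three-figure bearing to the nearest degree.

119°

Leg 1 (293°, 37 km): east 37 sin 293° = -34.06, north 37 cos 293° = 14.46
Leg 2 (309°, 25 km): east 25 sin 309° = -19.43, north 25 cos 309° = 15.73
Net displacement: -53.49 east, 30.19 north. Direction back to start is (53.49, -30.19): bearing = atan2(53.49, -30.19) mod 360° = 119.44° ≈ 119°.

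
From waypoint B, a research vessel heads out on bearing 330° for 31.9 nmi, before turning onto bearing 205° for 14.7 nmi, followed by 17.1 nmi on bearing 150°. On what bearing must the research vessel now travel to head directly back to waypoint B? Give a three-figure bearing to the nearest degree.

088°

Leg 1 (330°, 31.9 nmi): east 31.9 sin 330° = -15.95, north 31.9 cos 330° = 27.63
Leg 2 (205°, 14.7 nmi): east 14.7 sin 205° = -6.21, north 14.7 cos 205° = -13.32
Leg 3 (150°, 17.1 nmi): east 17.1 sin 150° = 8.55, north 17.1 cos 150° = -14.81
Net displacement: -13.61 east, -0.51 north. Direction back to start is (13.61, 0.51): bearing = atan2(13.61, 0.51) mod 360° = 87.87° ≈ 088°.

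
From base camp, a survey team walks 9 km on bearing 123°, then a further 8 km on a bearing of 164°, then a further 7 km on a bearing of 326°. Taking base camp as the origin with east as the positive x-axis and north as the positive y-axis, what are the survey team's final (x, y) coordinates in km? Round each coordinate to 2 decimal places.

(5.84, -6.79)

Leg 1 (123°, 9 km): east 9 sin 123° = 7.55, north 9 cos 123° = -4.90
Leg 2 (164°, 8 km): east 8 sin 164° = 2.21, north 8 cos 164° = -7.69
Leg 3 (326°, 7 km): east 7 sin 326° = -3.91, north 7 cos 326° = 5.80
Summing: 5.84 km east, -6.79 km north → (5.84, -6.79).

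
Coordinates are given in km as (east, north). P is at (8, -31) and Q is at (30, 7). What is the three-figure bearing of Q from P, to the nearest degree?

030°

Δeast = 30 − 8 = 22.00; Δnorth = 7 − -31 = 38.00.
Bearing = atan2(Δeast, Δnorth) mod 360° = 30.07° ≈ 030°.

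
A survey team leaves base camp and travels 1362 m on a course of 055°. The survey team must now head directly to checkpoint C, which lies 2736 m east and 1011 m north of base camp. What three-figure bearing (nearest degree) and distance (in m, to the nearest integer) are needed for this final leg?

Leg 1 (055°, 1362 m): east 1362 sin 55° = 1115.69, north 1362 cos 55° = 781.21
Current position: (1115.69, 781.21). Target: (2736, 1011). Remaining: Δeast = 1620.31, Δnorth = 229.79.
Bearing = atan2(1620.31, 229.79) mod 360° = 81.93°; distance = √((1620.31)² + (229.79)²) = 1636.528 m.

082°, 1637 m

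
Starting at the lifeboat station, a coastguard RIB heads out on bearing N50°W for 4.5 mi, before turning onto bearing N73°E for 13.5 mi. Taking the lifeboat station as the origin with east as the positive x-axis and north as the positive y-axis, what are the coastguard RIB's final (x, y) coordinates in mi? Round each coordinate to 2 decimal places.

Leg 1 (N50°W, 4.5 mi): east 4.5 sin 310° = -3.45, north 4.5 cos 310° = 2.89
Leg 2 (N73°E, 13.5 mi): east 13.5 sin 73° = 12.91, north 13.5 cos 73° = 3.95
Summing: 9.46 mi east, 6.84 mi north → (9.46, 6.84).

(9.46, 6.84)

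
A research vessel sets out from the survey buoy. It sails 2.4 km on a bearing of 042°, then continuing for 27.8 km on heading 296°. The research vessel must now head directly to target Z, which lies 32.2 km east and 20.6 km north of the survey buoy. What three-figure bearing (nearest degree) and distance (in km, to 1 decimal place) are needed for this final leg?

Leg 1 (042°, 2.4 km): east 2.4 sin 42° = 1.61, north 2.4 cos 42° = 1.78
Leg 2 (296°, 27.8 km): east 27.8 sin 296° = -24.99, north 27.8 cos 296° = 12.19
Current position: (-23.38, 13.97). Target: (32.2, 20.6). Remaining: Δeast = 55.58, Δnorth = 6.63.
Bearing = atan2(55.58, 6.63) mod 360° = 83.20°; distance = √((55.58)² + (6.63)²) = 55.975 km.

083°, 56.0 km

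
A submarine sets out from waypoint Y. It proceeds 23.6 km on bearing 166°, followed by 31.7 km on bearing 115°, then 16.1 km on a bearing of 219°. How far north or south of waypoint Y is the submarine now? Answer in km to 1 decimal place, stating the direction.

48.8 km south

Leg 1 (166°, 23.6 km): east 23.6 sin 166° = 5.71, north 23.6 cos 166° = -22.90
Leg 2 (115°, 31.7 km): east 31.7 sin 115° = 28.73, north 31.7 cos 115° = -13.40
Leg 3 (219°, 16.1 km): east 16.1 sin 219° = -10.13, north 16.1 cos 219° = -12.51
Net north component: -48.81 km.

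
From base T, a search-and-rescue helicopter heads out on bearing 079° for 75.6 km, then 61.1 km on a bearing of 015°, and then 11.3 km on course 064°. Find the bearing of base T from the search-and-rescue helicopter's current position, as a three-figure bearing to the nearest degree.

232°

Leg 1 (079°, 75.6 km): east 75.6 sin 79° = 74.21, north 75.6 cos 79° = 14.43
Leg 2 (015°, 61.1 km): east 61.1 sin 15° = 15.81, north 61.1 cos 15° = 59.02
Leg 3 (064°, 11.3 km): east 11.3 sin 64° = 10.16, north 11.3 cos 64° = 4.95
Net displacement: 100.18 east, 78.40 north. Direction back to start is (-100.18, -78.40): bearing = atan2(-100.18, -78.40) mod 360° = 231.96° ≈ 232°.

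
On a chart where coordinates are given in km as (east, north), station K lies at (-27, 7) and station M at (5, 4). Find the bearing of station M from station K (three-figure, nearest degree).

Δeast = 5 − -27 = 32.00; Δnorth = 4 − 7 = -3.00.
Bearing = atan2(Δeast, Δnorth) mod 360° = 95.36° ≈ 095°.

095°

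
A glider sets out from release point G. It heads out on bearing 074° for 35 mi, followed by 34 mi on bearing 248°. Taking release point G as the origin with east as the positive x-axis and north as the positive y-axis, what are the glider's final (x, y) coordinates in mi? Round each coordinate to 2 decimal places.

(2.12, -3.09)

Leg 1 (074°, 35 mi): east 35 sin 74° = 33.64, north 35 cos 74° = 9.65
Leg 2 (248°, 34 mi): east 34 sin 248° = -31.52, north 34 cos 248° = -12.74
Summing: 2.12 mi east, -3.09 mi north → (2.12, -3.09).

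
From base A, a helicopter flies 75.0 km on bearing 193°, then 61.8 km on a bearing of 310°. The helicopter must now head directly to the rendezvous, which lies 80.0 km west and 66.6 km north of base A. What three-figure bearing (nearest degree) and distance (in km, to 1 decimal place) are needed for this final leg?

Leg 1 (193°, 75.0 km): east 75.0 sin 193° = -16.87, north 75.0 cos 193° = -73.08
Leg 2 (310°, 61.8 km): east 61.8 sin 310° = -47.34, north 61.8 cos 310° = 39.72
Current position: (-64.21, -33.35). Target: (-80.0, 66.6). Remaining: Δeast = -15.79, Δnorth = 99.95.
Bearing = atan2(-15.79, 99.95) mod 360° = 351.02°; distance = √((-15.79)² + (99.95)²) = 101.193 km.

351°, 101.2 km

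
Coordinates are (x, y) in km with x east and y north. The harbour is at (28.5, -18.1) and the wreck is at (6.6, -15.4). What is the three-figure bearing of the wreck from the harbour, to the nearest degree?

277°

Δeast = 6.6 − 28.5 = -21.90; Δnorth = -15.4 − -18.1 = 2.70.
Bearing = atan2(Δeast, Δnorth) mod 360° = 277.03° ≈ 277°.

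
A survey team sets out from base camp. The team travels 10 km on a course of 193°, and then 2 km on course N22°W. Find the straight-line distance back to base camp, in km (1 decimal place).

8.4 km

Leg 1 (193°, 10 km): east 10 sin 193° = -2.25, north 10 cos 193° = -9.74
Leg 2 (N22°W, 2 km): east 2 sin 338° = -0.75, north 2 cos 338° = 1.85
Net: -3.00 east, -7.89 north. Distance = √((-3.00)² + (-7.89)²) = 8.440 km.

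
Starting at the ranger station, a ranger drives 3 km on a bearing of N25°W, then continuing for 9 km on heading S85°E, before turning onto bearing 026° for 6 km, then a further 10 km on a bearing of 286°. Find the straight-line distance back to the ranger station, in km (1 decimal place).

Leg 1 (N25°W, 3 km): east 3 sin 335° = -1.27, north 3 cos 335° = 2.72
Leg 2 (S85°E, 9 km): east 9 sin 95° = 8.97, north 9 cos 95° = -0.78
Leg 3 (026°, 6 km): east 6 sin 26° = 2.63, north 6 cos 26° = 5.39
Leg 4 (286°, 10 km): east 10 sin 286° = -9.61, north 10 cos 286° = 2.76
Net: 0.72 east, 10.08 north. Distance = √((0.72)² + (10.08)²) = 10.109 km.

10.1 km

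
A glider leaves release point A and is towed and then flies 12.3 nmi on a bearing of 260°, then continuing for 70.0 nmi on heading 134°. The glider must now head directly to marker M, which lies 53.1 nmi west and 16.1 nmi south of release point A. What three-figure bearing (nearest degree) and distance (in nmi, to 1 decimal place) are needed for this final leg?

Leg 1 (260°, 12.3 nmi): east 12.3 sin 260° = -12.11, north 12.3 cos 260° = -2.14
Leg 2 (134°, 70.0 nmi): east 70.0 sin 134° = 50.35, north 70.0 cos 134° = -48.63
Current position: (38.24, -50.76). Target: (-53.1, -16.1). Remaining: Δeast = -91.34, Δnorth = 34.66.
Bearing = atan2(-91.34, 34.66) mod 360° = 290.78°; distance = √((-91.34)² + (34.66)²) = 97.696 nmi.

291°, 97.7 nmi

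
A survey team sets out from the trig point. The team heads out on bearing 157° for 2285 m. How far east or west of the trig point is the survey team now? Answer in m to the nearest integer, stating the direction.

893 m east

Leg 1 (157°, 2285 m): east 2285 sin 157° = 892.82, north 2285 cos 157° = -2103.35
Net east component: 892.82 m.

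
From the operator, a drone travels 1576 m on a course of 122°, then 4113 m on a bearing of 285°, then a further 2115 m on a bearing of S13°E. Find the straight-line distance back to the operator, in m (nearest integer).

Leg 1 (122°, 1576 m): east 1576 sin 122° = 1336.52, north 1576 cos 122° = -835.15
Leg 2 (285°, 4113 m): east 4113 sin 285° = -3972.85, north 4113 cos 285° = 1064.52
Leg 3 (S13°E, 2115 m): east 2115 sin 167° = 475.77, north 2115 cos 167° = -2060.79
Net: -2160.56 east, -1831.42 north. Distance = √((-2160.56)² + (-1831.42)²) = 2832.334 m.

2832 m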